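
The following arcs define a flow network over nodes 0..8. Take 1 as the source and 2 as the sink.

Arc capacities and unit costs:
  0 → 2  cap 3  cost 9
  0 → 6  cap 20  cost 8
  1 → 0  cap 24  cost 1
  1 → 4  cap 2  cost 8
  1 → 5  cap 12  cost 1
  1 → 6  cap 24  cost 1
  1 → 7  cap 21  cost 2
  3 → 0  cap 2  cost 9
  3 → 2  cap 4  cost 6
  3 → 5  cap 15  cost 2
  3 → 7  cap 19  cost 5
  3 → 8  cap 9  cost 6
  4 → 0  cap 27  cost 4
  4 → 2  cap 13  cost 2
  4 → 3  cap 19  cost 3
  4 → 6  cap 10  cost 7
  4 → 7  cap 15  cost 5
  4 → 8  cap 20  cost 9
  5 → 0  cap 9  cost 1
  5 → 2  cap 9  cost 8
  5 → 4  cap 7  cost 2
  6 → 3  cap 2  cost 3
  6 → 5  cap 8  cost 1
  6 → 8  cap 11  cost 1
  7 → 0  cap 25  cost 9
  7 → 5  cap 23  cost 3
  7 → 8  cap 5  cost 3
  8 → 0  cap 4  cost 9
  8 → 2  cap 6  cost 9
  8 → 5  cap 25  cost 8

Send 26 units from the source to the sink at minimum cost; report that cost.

Minimum cost for 26 units: 223

shortest-cost path #1: 1→5→4→2 push 7 @ unit cost 5 (adds 35)
shortest-cost path #2: 1→5→2 push 5 @ unit cost 9 (adds 45)
shortest-cost path #3: 1→4→2 push 2 @ unit cost 10 (adds 20)
shortest-cost path #4: 1→0→2 push 3 @ unit cost 10 (adds 30)
shortest-cost path #5: 1→6→3→2 push 2 @ unit cost 10 (adds 20)
shortest-cost path #6: 1→6→5→2 push 4 @ unit cost 10 (adds 40)
shortest-cost path #7: 1→6→8→2 push 3 @ unit cost 11 (adds 33)
total cost = 223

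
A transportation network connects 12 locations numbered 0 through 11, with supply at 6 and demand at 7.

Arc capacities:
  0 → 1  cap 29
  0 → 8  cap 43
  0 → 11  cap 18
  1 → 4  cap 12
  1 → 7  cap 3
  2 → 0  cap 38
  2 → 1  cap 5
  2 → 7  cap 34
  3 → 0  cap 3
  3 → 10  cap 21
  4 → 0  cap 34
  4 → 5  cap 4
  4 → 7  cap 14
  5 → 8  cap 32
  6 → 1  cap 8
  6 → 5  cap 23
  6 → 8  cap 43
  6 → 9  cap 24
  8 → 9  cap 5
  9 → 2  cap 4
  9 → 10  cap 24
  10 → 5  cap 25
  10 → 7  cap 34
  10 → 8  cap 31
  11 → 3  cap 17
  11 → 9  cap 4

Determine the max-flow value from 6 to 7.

augment #1: 6→1→7 bottleneck 3, total now 3
augment #2: 6→1→4→7 bottleneck 5, total now 8
augment #3: 6→9→2→7 bottleneck 4, total now 12
augment #4: 6→9→10→7 bottleneck 20, total now 32
augment #5: 6→8→9→10→7 bottleneck 4, total now 36

Maximum flow value: 36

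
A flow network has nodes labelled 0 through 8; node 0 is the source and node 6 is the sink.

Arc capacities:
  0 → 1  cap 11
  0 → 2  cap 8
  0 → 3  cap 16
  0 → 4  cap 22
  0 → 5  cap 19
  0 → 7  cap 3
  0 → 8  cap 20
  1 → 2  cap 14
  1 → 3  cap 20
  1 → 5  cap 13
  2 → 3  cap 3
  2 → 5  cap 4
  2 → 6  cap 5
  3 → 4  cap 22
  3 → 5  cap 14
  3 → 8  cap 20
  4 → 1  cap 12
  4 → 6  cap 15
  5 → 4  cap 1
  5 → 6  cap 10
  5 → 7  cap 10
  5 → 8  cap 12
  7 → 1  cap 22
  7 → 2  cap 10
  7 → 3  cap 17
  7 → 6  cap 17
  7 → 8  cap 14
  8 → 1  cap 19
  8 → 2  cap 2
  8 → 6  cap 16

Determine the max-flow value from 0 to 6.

augment #1: 0→2→6 bottleneck 5, total now 5
augment #2: 0→4→6 bottleneck 15, total now 20
augment #3: 0→5→6 bottleneck 10, total now 30
augment #4: 0→7→6 bottleneck 3, total now 33
augment #5: 0→8→6 bottleneck 16, total now 49
augment #6: 0→5→7→6 bottleneck 9, total now 58
augment #7: 0→1→5→7→6 bottleneck 1, total now 59

Maximum flow value: 59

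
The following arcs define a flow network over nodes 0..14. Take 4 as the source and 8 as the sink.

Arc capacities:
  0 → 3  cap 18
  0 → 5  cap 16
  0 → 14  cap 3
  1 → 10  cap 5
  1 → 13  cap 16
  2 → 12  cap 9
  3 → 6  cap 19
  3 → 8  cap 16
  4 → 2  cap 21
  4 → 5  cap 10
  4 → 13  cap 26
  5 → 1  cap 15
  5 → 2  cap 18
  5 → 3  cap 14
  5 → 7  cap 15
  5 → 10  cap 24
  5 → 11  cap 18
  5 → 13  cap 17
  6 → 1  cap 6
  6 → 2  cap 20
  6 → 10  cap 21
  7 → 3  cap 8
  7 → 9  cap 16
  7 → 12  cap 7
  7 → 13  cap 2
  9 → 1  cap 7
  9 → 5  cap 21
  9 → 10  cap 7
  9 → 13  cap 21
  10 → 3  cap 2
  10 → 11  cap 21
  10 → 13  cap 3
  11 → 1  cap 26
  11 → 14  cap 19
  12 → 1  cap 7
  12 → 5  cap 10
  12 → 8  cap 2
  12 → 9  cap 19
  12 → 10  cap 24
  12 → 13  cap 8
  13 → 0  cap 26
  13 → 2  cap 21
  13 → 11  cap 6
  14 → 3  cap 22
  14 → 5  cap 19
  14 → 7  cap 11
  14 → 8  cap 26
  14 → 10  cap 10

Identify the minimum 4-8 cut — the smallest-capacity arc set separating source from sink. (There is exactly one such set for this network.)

augment #1: 4→2→12→8 push 2
augment #2: 4→5→3→8 push 10
augment #3: 4→13→0→3→8 push 6
augment #4: 4→13→0→14→8 push 3
augment #5: 4→13→11→14→8 push 6
augment #6: 4→2→12→5→11→14→8 push 7
augment #7: 4→13→0→5→11→14→8 push 6
max flow = 40; residual-reachable set from 4 gives S-side
cut edges (S→T): {(0,14), (3,8), (11,14), (12,8)} total cap 40

Min-cut arcs: {(0,14), (3,8), (11,14), (12,8)} (total capacity 40)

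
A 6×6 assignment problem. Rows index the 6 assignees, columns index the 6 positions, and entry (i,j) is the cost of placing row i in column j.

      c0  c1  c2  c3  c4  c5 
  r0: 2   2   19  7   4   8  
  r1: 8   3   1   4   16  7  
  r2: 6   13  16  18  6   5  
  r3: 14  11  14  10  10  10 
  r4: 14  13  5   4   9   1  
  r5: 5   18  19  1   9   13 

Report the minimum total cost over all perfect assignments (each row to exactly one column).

Minimum assignment cost: 21

optimal assignment: row0→col1 (cost 2), row1→col2 (cost 1), row2→col0 (cost 6), row3→col4 (cost 10), row4→col5 (cost 1), row5→col3 (cost 1)
total = 2 + 1 + 6 + 10 + 1 + 1 = 21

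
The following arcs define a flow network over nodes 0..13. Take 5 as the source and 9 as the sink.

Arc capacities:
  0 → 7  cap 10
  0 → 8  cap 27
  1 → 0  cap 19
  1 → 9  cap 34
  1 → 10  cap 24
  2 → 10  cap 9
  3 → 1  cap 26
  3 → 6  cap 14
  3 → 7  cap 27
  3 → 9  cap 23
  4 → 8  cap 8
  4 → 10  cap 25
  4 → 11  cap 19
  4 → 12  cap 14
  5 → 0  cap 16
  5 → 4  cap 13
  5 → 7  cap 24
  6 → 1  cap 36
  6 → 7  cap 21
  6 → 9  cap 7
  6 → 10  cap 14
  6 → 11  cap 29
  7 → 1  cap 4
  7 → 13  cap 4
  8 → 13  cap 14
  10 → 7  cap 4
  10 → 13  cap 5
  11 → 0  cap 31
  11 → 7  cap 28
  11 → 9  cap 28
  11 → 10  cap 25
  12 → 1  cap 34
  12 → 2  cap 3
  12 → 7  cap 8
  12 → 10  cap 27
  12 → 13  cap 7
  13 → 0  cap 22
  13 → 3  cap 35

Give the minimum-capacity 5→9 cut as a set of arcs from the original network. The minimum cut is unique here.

augment #1: 5→4→11→9 push 13
augment #2: 5→7→1→9 push 4
augment #3: 5→7→13→3→9 push 4
augment #4: 5→0→8→13→3→9 push 14
max flow = 35; residual-reachable set from 5 gives S-side
cut edges (S→T): {(5,4), (7,1), (7,13), (8,13)} total cap 35

Min-cut arcs: {(5,4), (7,1), (7,13), (8,13)} (total capacity 35)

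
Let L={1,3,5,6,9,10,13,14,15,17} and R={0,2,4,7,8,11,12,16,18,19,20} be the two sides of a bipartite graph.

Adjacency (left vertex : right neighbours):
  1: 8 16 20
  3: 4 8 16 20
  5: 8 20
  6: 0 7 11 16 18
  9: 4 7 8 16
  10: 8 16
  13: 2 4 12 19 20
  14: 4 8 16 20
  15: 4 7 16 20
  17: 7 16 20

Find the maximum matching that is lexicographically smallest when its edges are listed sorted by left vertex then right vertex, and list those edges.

|M| = 7 (so the lex-smallest maximum matching has 7 edges)
process left vertices in ascending order; for each, take the smallest-labelled available neighbour that still permits 7 edges overall, or leave it unmatched if none does
lex-smallest matching: {1-8, 3-4, 5-20, 6-0, 9-7, 10-16, 13-2}

Lex-smallest maximum matching: {(1,8), (3,4), (5,20), (6,0), (9,7), (10,16), (13,2)}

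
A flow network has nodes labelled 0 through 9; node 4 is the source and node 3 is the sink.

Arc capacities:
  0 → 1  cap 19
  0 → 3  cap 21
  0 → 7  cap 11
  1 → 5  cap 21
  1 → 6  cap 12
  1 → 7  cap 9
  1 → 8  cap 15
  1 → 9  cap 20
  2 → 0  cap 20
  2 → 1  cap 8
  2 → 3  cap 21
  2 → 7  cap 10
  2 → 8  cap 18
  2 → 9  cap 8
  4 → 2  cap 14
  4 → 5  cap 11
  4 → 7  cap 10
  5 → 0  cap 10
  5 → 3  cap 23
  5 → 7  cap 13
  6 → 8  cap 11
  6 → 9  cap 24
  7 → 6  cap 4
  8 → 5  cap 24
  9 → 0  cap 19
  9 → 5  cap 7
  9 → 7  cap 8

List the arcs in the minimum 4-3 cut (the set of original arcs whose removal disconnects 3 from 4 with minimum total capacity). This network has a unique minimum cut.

augment #1: 4→2→3 push 14
augment #2: 4→5→3 push 11
augment #3: 4→7→6→8→5→3 push 4
max flow = 29; residual-reachable set from 4 gives S-side
cut edges (S→T): {(4,2), (4,5), (7,6)} total cap 29

Min-cut arcs: {(4,2), (4,5), (7,6)} (total capacity 29)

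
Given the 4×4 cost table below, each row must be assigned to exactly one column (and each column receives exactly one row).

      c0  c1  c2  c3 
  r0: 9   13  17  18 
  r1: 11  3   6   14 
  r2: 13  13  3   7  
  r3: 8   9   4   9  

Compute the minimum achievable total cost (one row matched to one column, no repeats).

optimal assignment: row0→col0 (cost 9), row1→col1 (cost 3), row2→col3 (cost 7), row3→col2 (cost 4)
total = 9 + 3 + 7 + 4 = 23

Minimum assignment cost: 23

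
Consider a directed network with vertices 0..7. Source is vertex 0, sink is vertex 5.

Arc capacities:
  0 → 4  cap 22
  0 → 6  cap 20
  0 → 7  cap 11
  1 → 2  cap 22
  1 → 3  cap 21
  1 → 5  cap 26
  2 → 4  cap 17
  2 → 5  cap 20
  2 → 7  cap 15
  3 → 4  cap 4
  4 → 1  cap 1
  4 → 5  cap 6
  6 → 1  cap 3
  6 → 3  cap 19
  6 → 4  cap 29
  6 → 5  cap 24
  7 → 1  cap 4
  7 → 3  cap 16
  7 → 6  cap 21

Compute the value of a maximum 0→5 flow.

Maximum flow value: 38

augment #1: 0→4→5 bottleneck 6, total now 6
augment #2: 0→6→5 bottleneck 20, total now 26
augment #3: 0→4→1→5 bottleneck 1, total now 27
augment #4: 0→7→1→5 bottleneck 4, total now 31
augment #5: 0→7→6→5 bottleneck 4, total now 35
augment #6: 0→7→6→1→5 bottleneck 3, total now 38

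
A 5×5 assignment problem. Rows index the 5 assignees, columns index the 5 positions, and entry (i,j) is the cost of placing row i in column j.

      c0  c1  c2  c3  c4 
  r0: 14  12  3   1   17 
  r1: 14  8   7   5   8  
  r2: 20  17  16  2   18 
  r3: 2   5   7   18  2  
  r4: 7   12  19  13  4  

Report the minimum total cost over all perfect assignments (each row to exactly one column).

optimal assignment: row0→col2 (cost 3), row1→col1 (cost 8), row2→col3 (cost 2), row3→col0 (cost 2), row4→col4 (cost 4)
total = 3 + 8 + 2 + 2 + 4 = 19

Minimum assignment cost: 19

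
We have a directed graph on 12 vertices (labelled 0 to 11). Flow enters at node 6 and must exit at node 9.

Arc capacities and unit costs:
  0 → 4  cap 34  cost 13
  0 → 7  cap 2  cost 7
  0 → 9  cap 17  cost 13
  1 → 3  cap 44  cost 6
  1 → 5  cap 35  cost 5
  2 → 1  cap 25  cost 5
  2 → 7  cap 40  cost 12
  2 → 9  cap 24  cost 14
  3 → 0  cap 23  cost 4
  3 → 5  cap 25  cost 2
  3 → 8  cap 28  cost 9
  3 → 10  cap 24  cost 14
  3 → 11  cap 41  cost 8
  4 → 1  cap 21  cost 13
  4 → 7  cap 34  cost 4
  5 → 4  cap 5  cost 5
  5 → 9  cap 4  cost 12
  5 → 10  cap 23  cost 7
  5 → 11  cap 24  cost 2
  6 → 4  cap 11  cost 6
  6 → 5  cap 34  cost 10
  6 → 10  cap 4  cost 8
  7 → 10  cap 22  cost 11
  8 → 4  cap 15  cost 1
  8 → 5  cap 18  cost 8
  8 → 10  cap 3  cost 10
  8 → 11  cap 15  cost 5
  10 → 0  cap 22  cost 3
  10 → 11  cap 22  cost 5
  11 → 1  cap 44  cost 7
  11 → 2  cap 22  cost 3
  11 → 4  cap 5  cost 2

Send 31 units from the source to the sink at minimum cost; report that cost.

shortest-cost path #1: 6→5→9 push 4 @ unit cost 22 (adds 88)
shortest-cost path #2: 6→10→0→9 push 4 @ unit cost 24 (adds 96)
shortest-cost path #3: 6→5→11→2→9 push 22 @ unit cost 29 (adds 638)
shortest-cost path #4: 6→5→10→0→9 push 1 @ unit cost 33 (adds 33)
total cost = 855

Minimum cost for 31 units: 855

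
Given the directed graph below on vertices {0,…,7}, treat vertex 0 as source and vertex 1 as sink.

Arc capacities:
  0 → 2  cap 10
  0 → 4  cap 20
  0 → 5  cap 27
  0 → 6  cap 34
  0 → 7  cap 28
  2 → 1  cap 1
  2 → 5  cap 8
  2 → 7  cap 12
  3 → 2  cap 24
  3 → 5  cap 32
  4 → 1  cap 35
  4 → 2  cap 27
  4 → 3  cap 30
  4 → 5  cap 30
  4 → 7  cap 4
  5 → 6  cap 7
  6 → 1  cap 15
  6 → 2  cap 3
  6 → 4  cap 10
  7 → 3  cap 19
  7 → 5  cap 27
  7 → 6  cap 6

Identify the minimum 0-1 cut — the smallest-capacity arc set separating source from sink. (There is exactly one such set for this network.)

Min-cut arcs: {(0,4), (2,1), (6,1), (6,4)} (total capacity 46)

augment #1: 0→2→1 push 1
augment #2: 0→4→1 push 20
augment #3: 0→6→1 push 15
augment #4: 0→6→4→1 push 10
max flow = 46; residual-reachable set from 0 gives S-side
cut edges (S→T): {(0,4), (2,1), (6,1), (6,4)} total cap 46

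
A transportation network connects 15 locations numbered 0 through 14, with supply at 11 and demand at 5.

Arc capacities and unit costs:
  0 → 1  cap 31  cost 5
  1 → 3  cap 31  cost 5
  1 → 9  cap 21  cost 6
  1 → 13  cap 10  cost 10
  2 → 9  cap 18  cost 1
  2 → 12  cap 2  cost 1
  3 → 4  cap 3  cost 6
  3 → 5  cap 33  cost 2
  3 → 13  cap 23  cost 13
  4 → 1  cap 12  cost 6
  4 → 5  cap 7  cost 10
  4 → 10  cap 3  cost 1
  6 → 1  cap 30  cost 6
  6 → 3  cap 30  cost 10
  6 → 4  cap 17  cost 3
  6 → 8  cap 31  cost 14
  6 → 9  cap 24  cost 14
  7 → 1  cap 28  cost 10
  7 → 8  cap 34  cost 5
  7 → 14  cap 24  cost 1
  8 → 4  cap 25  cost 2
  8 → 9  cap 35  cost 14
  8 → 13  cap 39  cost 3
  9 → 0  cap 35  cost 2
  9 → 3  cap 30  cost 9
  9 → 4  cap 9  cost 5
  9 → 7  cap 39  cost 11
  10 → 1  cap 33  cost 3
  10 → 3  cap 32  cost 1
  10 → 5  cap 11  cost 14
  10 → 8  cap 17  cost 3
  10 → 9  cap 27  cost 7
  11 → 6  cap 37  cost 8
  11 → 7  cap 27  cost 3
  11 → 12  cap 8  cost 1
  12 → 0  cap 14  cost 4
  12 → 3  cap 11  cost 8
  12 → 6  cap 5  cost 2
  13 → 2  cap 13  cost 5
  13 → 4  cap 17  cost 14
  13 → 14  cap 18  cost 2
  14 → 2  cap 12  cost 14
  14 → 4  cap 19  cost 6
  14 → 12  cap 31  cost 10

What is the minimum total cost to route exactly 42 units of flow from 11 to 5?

Minimum cost for 42 units: 772

shortest-cost path #1: 11→12→6→4→10→3→5 push 3 @ unit cost 10 (adds 30)
shortest-cost path #2: 11→12→3→5 push 5 @ unit cost 11 (adds 55)
shortest-cost path #3: 11→7→8→4→6→12→3→5 push 3 @ unit cost 15 (adds 45)
shortest-cost path #4: 11→6→3→5 push 22 @ unit cost 20 (adds 440)
shortest-cost path #5: 11→7→8→4→5 push 7 @ unit cost 20 (adds 140)
shortest-cost path #6: 11→6→3→10→5 push 2 @ unit cost 31 (adds 62)
total cost = 772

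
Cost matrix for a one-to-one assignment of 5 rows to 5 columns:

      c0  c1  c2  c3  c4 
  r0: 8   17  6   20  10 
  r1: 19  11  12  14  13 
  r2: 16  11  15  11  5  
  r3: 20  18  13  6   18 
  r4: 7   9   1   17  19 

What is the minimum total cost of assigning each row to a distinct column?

optimal assignment: row0→col0 (cost 8), row1→col1 (cost 11), row2→col4 (cost 5), row3→col3 (cost 6), row4→col2 (cost 1)
total = 8 + 11 + 5 + 6 + 1 = 31

Minimum assignment cost: 31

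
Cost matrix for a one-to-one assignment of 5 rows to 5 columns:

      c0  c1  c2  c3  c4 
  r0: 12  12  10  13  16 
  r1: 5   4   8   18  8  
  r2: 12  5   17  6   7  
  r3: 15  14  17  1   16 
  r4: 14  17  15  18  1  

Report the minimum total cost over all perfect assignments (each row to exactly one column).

Minimum assignment cost: 22

optimal assignment: row0→col2 (cost 10), row1→col0 (cost 5), row2→col1 (cost 5), row3→col3 (cost 1), row4→col4 (cost 1)
total = 10 + 5 + 5 + 1 + 1 = 22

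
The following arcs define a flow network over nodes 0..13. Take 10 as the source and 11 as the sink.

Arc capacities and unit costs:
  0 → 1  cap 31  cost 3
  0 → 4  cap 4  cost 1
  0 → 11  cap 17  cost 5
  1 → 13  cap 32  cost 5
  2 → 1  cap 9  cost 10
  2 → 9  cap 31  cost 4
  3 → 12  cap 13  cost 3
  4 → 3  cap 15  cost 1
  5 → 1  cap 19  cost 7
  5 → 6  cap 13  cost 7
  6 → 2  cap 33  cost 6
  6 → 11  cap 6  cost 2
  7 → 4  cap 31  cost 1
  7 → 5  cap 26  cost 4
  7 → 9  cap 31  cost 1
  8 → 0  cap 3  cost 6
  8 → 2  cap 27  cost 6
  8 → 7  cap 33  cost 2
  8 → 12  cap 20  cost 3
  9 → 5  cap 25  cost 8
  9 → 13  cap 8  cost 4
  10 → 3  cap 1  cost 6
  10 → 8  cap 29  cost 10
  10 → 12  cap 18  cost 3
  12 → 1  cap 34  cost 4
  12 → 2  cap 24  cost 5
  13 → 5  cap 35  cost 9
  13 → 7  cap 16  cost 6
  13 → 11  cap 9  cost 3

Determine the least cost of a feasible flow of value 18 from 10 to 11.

Minimum cost for 18 units: 348

shortest-cost path #1: 10→12→1→13→11 push 9 @ unit cost 15 (adds 135)
shortest-cost path #2: 10→8→0→11 push 3 @ unit cost 21 (adds 63)
shortest-cost path #3: 10→8→7→5→6→11 push 6 @ unit cost 25 (adds 150)
total cost = 348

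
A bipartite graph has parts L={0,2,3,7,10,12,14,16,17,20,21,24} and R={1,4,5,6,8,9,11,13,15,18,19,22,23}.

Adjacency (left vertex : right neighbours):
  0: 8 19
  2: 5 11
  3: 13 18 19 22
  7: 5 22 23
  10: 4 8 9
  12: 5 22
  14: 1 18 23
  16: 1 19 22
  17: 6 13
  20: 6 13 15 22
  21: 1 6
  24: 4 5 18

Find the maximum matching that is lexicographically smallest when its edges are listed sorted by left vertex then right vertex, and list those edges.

|M| = 12 (so the lex-smallest maximum matching has 12 edges)
process left vertices in ascending order; for each, take the smallest-labelled available neighbour that still permits 12 edges overall, or leave it unmatched if none does
lex-smallest matching: {0-8, 2-5, 3-13, 7-23, 10-9, 12-22, 14-18, 16-19, 17-6, 20-15, 21-1, 24-4}

Lex-smallest maximum matching: {(0,8), (2,5), (3,13), (7,23), (10,9), (12,22), (14,18), (16,19), (17,6), (20,15), (21,1), (24,4)}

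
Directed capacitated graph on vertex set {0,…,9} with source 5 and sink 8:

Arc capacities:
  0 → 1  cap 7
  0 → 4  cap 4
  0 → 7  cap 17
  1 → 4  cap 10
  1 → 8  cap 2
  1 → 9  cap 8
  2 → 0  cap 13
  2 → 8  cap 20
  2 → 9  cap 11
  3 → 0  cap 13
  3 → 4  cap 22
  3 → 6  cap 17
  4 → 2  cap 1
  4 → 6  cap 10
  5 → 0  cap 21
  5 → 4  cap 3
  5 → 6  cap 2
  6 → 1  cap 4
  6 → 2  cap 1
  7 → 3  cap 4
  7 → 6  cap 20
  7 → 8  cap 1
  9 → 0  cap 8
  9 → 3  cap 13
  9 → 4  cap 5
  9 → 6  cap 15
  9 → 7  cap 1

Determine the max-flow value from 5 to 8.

augment #1: 5→0→1→8 bottleneck 2, total now 2
augment #2: 5→0→7→8 bottleneck 1, total now 3
augment #3: 5→4→2→8 bottleneck 1, total now 4
augment #4: 5→6→2→8 bottleneck 1, total now 5

Maximum flow value: 5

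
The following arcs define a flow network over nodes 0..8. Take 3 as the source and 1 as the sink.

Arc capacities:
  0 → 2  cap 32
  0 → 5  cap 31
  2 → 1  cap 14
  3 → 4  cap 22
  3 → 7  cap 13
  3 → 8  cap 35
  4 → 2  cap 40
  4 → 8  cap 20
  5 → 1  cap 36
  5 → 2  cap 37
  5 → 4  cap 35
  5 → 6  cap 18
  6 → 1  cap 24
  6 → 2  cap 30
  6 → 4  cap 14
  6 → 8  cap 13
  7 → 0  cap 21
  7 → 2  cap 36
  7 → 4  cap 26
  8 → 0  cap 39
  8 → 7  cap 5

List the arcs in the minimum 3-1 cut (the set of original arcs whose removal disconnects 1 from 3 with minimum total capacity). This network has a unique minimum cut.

Min-cut arcs: {(0,5), (2,1)} (total capacity 45)

augment #1: 3→4→2→1 push 14
augment #2: 3→7→0→5→1 push 13
augment #3: 3→8→0→5→1 push 18
max flow = 45; residual-reachable set from 3 gives S-side
cut edges (S→T): {(0,5), (2,1)} total cap 45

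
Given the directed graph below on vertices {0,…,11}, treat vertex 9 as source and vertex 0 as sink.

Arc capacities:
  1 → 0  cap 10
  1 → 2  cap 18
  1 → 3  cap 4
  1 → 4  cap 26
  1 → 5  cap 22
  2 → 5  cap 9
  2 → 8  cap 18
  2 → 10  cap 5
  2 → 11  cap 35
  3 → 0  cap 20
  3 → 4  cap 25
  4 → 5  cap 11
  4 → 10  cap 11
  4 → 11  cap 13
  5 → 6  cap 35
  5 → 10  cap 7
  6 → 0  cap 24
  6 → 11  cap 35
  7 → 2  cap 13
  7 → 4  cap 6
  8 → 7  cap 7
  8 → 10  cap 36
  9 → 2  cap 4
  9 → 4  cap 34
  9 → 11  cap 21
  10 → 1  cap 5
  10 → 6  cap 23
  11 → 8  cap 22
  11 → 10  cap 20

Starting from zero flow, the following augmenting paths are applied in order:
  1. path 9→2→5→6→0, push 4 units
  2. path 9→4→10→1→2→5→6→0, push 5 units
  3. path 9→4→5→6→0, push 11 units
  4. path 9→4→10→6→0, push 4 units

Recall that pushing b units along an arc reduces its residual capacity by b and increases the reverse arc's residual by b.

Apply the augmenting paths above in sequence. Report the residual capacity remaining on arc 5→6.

Residual capacity of (5,6): 15

after path 1 (9→2→5→6→0, push 4): res(5,6)=31
after path 2 (9→4→10→1→2→5→6→0, push 5): res(5,6)=26
after path 3 (9→4→5→6→0, push 11): res(5,6)=15
after path 4 (9→4→10→6→0, push 4): res(5,6)=15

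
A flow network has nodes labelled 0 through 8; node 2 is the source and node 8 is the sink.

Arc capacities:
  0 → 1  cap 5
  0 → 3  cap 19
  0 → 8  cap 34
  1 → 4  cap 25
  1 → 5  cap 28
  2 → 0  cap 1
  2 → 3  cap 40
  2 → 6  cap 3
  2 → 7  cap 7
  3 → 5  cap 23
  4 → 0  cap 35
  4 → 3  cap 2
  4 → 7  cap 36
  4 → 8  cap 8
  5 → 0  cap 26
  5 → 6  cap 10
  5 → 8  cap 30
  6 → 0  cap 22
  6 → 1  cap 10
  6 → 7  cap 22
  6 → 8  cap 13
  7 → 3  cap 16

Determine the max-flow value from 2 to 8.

Maximum flow value: 27

augment #1: 2→0→8 bottleneck 1, total now 1
augment #2: 2→6→8 bottleneck 3, total now 4
augment #3: 2→3→5→8 bottleneck 23, total now 27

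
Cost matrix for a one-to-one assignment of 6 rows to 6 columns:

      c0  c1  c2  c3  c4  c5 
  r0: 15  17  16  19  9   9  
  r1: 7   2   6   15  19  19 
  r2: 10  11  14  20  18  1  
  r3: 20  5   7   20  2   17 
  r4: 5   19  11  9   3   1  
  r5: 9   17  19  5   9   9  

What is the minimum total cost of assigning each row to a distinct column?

optimal assignment: row0→col4 (cost 9), row1→col1 (cost 2), row2→col5 (cost 1), row3→col2 (cost 7), row4→col0 (cost 5), row5→col3 (cost 5)
total = 9 + 2 + 1 + 7 + 5 + 5 = 29

Minimum assignment cost: 29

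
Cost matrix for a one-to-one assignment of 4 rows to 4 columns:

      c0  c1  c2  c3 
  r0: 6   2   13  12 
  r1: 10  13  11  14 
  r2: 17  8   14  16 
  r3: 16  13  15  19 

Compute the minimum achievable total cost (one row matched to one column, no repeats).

Minimum assignment cost: 43

one of 2 optimal assignments: row0→col0 (cost 6), row1→col3 (cost 14), row2→col1 (cost 8), row3→col2 (cost 15)
total = 6 + 14 + 8 + 15 = 43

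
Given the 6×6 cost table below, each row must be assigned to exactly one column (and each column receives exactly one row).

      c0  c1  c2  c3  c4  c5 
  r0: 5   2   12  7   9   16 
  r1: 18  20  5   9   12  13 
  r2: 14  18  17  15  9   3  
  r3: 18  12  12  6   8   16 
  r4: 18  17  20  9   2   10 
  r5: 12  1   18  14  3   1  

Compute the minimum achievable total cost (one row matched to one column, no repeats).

optimal assignment: row0→col0 (cost 5), row1→col2 (cost 5), row2→col5 (cost 3), row3→col3 (cost 6), row4→col4 (cost 2), row5→col1 (cost 1)
total = 5 + 5 + 3 + 6 + 2 + 1 = 22

Minimum assignment cost: 22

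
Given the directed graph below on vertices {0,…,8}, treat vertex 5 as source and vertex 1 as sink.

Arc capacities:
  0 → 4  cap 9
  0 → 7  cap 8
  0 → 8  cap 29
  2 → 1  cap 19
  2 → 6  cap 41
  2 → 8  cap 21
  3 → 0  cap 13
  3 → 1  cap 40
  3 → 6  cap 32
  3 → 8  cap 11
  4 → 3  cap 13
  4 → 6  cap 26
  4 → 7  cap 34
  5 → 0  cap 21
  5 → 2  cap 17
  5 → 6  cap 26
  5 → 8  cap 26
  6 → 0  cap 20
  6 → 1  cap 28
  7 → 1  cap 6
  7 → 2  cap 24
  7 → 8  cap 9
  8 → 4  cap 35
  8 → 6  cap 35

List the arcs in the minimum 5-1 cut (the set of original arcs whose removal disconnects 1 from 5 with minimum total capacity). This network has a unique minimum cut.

augment #1: 5→2→1 push 17
augment #2: 5→6→1 push 26
augment #3: 5→0→7→1 push 6
augment #4: 5→8→6→1 push 2
augment #5: 5→0→4→3→1 push 9
augment #6: 5→0→7→2→1 push 2
augment #7: 5→8→4→3→1 push 4
max flow = 66; residual-reachable set from 5 gives S-side
cut edges (S→T): {(2,1), (4,3), (6,1), (7,1)} total cap 66

Min-cut arcs: {(2,1), (4,3), (6,1), (7,1)} (total capacity 66)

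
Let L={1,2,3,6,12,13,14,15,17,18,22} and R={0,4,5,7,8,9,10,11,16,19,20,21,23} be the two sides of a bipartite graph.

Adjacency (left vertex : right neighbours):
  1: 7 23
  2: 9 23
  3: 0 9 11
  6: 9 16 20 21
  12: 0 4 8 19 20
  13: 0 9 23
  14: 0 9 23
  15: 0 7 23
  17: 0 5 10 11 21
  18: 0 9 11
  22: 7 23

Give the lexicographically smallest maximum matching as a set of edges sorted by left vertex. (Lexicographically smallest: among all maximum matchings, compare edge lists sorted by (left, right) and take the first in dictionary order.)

Lex-smallest maximum matching: {(1,7), (2,9), (3,0), (6,16), (12,4), (13,23), (17,5), (18,11)}

|M| = 8 (so the lex-smallest maximum matching has 8 edges)
process left vertices in ascending order; for each, take the smallest-labelled available neighbour that still permits 8 edges overall, or leave it unmatched if none does
lex-smallest matching: {1-7, 2-9, 3-0, 6-16, 12-4, 13-23, 17-5, 18-11}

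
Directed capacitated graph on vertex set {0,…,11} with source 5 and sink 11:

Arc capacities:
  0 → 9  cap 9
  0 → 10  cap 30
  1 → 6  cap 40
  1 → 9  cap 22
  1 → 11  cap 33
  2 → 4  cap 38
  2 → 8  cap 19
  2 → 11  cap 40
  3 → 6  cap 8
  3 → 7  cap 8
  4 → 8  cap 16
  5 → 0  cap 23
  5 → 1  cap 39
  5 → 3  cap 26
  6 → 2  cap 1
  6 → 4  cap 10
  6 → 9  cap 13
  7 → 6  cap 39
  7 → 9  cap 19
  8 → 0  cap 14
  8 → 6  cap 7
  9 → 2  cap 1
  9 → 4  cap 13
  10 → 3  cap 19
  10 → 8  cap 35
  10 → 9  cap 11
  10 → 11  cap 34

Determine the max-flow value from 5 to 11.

augment #1: 5→1→11 bottleneck 33, total now 33
augment #2: 5→0→10→11 bottleneck 23, total now 56
augment #3: 5→1→6→2→11 bottleneck 1, total now 57
augment #4: 5→1→9→2→11 bottleneck 1, total now 58
augment #5: 5→1→6→4→8→0→10→11 bottleneck 4, total now 62
augment #6: 5→3→6→4→8→0→10→11 bottleneck 3, total now 65

Maximum flow value: 65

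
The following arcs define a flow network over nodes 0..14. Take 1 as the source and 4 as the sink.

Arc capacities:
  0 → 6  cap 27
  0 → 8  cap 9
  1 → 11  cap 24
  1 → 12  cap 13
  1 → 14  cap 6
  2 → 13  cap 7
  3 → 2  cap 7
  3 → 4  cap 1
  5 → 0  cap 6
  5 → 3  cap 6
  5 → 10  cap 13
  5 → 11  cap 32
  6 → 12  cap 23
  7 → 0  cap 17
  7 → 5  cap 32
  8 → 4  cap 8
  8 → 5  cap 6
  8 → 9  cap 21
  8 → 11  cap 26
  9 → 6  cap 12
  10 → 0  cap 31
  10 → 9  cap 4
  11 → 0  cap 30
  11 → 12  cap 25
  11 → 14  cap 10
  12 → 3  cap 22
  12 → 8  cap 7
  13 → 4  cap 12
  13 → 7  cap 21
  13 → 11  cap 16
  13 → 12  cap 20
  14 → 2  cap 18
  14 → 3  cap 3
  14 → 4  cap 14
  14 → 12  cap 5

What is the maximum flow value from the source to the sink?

augment #1: 1→14→4 bottleneck 6, total now 6
augment #2: 1→11→14→4 bottleneck 8, total now 14
augment #3: 1→12→3→4 bottleneck 1, total now 15
augment #4: 1→12→8→4 bottleneck 7, total now 22
augment #5: 1→11→0→8→4 bottleneck 1, total now 23
augment #6: 1→11→14→2→13→4 bottleneck 2, total now 25
augment #7: 1→12→3→2→13→4 bottleneck 5, total now 30

Maximum flow value: 30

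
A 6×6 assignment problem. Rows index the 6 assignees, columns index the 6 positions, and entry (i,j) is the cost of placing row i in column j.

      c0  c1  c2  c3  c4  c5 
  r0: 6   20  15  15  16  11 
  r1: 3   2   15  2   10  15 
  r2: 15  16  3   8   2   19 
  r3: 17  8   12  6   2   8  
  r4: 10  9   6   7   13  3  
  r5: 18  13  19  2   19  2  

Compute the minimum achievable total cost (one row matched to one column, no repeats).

optimal assignment: row0→col0 (cost 6), row1→col1 (cost 2), row2→col2 (cost 3), row3→col4 (cost 2), row4→col5 (cost 3), row5→col3 (cost 2)
total = 6 + 2 + 3 + 2 + 3 + 2 = 18

Minimum assignment cost: 18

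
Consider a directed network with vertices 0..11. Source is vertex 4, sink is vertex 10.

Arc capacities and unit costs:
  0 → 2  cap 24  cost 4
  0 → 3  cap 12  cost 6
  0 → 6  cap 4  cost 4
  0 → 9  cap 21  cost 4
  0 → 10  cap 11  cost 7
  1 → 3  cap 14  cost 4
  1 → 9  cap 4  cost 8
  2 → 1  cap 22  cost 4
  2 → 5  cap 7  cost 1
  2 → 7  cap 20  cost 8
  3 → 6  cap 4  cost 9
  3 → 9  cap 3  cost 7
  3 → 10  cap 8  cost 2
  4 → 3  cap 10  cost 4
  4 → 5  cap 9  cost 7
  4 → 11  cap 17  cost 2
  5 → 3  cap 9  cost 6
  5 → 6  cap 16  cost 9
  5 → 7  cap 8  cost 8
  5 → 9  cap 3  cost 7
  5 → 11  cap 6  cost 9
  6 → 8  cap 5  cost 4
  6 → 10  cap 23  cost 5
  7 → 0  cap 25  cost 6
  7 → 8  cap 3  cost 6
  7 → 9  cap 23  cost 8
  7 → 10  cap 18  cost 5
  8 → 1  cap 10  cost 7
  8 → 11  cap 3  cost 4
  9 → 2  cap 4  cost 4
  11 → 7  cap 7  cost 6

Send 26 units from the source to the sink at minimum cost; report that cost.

shortest-cost path #1: 4→3→10 push 8 @ unit cost 6 (adds 48)
shortest-cost path #2: 4→11→7→10 push 7 @ unit cost 13 (adds 91)
shortest-cost path #3: 4→3→6→10 push 2 @ unit cost 18 (adds 36)
shortest-cost path #4: 4→5→7→10 push 8 @ unit cost 20 (adds 160)
shortest-cost path #5: 4→5→6→10 push 1 @ unit cost 21 (adds 21)
total cost = 356

Minimum cost for 26 units: 356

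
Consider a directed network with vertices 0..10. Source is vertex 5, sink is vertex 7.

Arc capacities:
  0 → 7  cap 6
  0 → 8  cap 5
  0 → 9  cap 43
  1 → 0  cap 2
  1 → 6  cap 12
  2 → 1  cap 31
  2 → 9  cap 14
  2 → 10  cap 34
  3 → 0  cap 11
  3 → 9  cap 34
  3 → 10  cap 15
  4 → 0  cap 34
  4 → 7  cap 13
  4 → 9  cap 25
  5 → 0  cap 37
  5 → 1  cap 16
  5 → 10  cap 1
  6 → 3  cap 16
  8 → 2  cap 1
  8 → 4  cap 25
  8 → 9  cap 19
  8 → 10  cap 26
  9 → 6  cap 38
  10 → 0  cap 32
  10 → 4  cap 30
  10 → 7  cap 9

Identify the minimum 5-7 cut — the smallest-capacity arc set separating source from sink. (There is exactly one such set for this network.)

augment #1: 5→0→7 push 6
augment #2: 5→10→7 push 1
augment #3: 5→0→8→4→7 push 5
augment #4: 5→1→6→3→10→7 push 8
augment #5: 5→1→6→3→10→4→7 push 4
augment #6: 5→0→9→6→3→10→4→7 push 3
max flow = 27; residual-reachable set from 5 gives S-side
cut edges (S→T): {(0,7), (0,8), (3,10), (5,10)} total cap 27

Min-cut arcs: {(0,7), (0,8), (3,10), (5,10)} (total capacity 27)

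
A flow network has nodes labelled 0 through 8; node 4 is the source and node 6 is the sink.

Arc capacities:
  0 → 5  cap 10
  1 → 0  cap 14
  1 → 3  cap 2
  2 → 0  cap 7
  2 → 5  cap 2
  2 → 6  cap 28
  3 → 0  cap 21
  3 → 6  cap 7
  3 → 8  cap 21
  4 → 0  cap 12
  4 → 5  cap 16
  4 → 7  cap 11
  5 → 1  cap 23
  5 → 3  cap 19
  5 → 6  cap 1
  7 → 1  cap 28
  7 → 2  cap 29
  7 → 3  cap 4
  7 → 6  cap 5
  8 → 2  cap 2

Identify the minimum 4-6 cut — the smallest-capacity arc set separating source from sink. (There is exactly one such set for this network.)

augment #1: 4→5→6 push 1
augment #2: 4→7→6 push 5
augment #3: 4→5→3→6 push 7
augment #4: 4→7→2→6 push 6
augment #5: 4→5→3→8→2→6 push 2
max flow = 21; residual-reachable set from 4 gives S-side
cut edges (S→T): {(3,6), (4,7), (5,6), (8,2)} total cap 21

Min-cut arcs: {(3,6), (4,7), (5,6), (8,2)} (total capacity 21)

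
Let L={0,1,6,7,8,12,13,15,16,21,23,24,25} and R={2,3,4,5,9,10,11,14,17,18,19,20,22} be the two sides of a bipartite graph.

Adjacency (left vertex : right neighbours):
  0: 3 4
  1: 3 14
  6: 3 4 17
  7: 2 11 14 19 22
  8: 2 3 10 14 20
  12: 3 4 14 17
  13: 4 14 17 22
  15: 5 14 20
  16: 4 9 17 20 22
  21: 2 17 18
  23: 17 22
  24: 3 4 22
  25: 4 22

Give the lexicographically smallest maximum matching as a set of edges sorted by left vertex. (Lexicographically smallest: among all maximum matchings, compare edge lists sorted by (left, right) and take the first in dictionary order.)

|M| = 10 (so the lex-smallest maximum matching has 10 edges)
process left vertices in ascending order; for each, take the smallest-labelled available neighbour that still permits 10 edges overall, or leave it unmatched if none does
lex-smallest matching: {0-3, 1-14, 6-4, 7-2, 8-10, 12-17, 13-22, 15-5, 16-9, 21-18}

Lex-smallest maximum matching: {(0,3), (1,14), (6,4), (7,2), (8,10), (12,17), (13,22), (15,5), (16,9), (21,18)}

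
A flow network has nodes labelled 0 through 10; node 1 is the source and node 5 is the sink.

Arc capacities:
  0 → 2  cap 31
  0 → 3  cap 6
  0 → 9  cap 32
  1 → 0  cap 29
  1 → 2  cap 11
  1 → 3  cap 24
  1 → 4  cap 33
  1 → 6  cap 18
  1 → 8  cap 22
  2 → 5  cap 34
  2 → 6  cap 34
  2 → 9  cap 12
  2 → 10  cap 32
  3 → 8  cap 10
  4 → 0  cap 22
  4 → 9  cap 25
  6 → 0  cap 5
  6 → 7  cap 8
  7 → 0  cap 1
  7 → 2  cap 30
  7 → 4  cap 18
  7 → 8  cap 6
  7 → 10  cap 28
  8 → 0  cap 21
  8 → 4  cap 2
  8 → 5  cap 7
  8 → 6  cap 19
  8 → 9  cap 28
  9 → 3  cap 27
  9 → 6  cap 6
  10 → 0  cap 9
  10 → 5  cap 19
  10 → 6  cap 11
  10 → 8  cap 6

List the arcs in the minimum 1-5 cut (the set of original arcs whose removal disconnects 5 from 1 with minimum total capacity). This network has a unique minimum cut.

augment #1: 1→2→5 push 11
augment #2: 1→8→5 push 7
augment #3: 1→0→2→5 push 23
augment #4: 1→0→2→10→5 push 6
augment #5: 1→6→7→10→5 push 8
augment #6: 1→4→0→2→10→5 push 2
max flow = 57; residual-reachable set from 1 gives S-side
cut edges (S→T): {(0,2), (1,2), (6,7), (8,5)} total cap 57

Min-cut arcs: {(0,2), (1,2), (6,7), (8,5)} (total capacity 57)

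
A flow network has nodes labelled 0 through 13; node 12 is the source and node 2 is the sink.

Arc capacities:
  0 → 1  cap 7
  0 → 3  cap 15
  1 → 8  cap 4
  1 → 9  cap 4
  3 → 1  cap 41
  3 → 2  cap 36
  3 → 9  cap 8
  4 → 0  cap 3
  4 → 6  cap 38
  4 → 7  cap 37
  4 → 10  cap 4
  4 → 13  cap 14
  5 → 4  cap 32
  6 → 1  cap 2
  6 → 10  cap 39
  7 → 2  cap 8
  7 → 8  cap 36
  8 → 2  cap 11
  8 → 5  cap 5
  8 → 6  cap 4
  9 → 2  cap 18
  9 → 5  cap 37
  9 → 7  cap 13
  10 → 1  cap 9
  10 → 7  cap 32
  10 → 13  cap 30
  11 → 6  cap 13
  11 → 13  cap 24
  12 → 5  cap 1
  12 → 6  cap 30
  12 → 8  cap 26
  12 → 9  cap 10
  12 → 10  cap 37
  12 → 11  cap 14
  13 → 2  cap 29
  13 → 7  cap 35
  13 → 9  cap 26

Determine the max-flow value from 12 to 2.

augment #1: 12→8→2 bottleneck 11, total now 11
augment #2: 12→9→2 bottleneck 10, total now 21
augment #3: 12→10→7→2 bottleneck 8, total now 29
augment #4: 12→10→13→2 bottleneck 29, total now 58
augment #5: 12→6→1→9→2 bottleneck 2, total now 60
augment #6: 12→11→13→9→2 bottleneck 6, total now 66
augment #7: 12→5→4→0→3→2 bottleneck 1, total now 67
augment #8: 12→8→5→4→0→3→2 bottleneck 2, total now 69

Maximum flow value: 69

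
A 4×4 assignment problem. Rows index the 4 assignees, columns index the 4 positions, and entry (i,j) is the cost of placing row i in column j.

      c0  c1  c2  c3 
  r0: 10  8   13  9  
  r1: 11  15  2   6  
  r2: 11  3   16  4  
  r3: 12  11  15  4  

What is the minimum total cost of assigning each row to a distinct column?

optimal assignment: row0→col0 (cost 10), row1→col2 (cost 2), row2→col1 (cost 3), row3→col3 (cost 4)
total = 10 + 2 + 3 + 4 = 19

Minimum assignment cost: 19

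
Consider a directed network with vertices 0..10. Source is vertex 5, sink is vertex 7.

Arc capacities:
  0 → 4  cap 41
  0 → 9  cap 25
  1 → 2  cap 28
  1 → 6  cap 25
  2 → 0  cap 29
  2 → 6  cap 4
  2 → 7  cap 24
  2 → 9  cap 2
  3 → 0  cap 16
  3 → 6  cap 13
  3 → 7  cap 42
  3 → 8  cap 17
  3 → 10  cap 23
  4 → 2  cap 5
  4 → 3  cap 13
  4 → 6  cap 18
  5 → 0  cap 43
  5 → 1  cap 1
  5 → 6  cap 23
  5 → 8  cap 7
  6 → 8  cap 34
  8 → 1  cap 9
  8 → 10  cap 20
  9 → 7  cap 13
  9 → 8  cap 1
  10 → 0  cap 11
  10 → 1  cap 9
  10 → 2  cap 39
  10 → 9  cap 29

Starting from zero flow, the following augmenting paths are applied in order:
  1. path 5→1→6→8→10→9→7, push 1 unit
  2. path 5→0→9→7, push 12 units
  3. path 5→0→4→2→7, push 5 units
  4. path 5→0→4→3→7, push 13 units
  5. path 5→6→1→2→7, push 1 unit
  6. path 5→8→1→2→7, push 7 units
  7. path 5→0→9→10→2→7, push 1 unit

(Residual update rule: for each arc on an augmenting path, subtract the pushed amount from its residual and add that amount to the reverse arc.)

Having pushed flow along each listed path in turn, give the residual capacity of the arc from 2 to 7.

after path 1 (5→1→6→8→10→9→7, push 1): res(2,7)=24
after path 2 (5→0→9→7, push 12): res(2,7)=24
after path 3 (5→0→4→2→7, push 5): res(2,7)=19
after path 4 (5→0→4→3→7, push 13): res(2,7)=19
after path 5 (5→6→1→2→7, push 1): res(2,7)=18
after path 6 (5→8→1→2→7, push 7): res(2,7)=11
after path 7 (5→0→9→10→2→7, push 1): res(2,7)=10

Residual capacity of (2,7): 10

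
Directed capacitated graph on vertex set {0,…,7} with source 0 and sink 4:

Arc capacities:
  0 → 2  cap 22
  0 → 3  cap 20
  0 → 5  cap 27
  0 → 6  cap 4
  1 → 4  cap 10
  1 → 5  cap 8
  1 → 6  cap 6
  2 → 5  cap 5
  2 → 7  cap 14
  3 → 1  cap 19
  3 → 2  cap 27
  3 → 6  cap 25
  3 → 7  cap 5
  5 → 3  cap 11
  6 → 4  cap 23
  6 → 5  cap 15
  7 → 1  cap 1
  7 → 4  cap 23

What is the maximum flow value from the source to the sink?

Maximum flow value: 49

augment #1: 0→6→4 bottleneck 4, total now 4
augment #2: 0→2→7→4 bottleneck 14, total now 18
augment #3: 0→3→1→4 bottleneck 10, total now 28
augment #4: 0→3→6→4 bottleneck 10, total now 38
augment #5: 0→5→3→6→4 bottleneck 9, total now 47
augment #6: 0→5→3→7→4 bottleneck 2, total now 49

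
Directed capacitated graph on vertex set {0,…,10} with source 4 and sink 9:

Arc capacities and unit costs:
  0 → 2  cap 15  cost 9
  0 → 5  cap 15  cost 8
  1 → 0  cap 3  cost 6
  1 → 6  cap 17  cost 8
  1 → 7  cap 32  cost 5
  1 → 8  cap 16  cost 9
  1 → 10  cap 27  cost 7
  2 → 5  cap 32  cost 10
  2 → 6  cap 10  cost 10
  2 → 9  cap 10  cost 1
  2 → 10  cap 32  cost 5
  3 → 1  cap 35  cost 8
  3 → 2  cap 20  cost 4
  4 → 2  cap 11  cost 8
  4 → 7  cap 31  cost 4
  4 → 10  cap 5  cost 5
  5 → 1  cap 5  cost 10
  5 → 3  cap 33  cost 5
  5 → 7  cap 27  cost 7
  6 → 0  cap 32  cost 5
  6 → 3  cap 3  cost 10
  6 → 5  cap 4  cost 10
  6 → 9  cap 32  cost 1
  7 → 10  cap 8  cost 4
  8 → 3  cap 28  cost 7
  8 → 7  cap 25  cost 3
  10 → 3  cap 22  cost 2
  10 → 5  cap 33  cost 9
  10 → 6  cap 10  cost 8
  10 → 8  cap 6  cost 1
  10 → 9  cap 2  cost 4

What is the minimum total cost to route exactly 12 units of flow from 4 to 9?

Minimum cost for 12 units: 108

shortest-cost path #1: 4→10→9 push 2 @ unit cost 9 (adds 18)
shortest-cost path #2: 4→2→9 push 10 @ unit cost 9 (adds 90)
total cost = 108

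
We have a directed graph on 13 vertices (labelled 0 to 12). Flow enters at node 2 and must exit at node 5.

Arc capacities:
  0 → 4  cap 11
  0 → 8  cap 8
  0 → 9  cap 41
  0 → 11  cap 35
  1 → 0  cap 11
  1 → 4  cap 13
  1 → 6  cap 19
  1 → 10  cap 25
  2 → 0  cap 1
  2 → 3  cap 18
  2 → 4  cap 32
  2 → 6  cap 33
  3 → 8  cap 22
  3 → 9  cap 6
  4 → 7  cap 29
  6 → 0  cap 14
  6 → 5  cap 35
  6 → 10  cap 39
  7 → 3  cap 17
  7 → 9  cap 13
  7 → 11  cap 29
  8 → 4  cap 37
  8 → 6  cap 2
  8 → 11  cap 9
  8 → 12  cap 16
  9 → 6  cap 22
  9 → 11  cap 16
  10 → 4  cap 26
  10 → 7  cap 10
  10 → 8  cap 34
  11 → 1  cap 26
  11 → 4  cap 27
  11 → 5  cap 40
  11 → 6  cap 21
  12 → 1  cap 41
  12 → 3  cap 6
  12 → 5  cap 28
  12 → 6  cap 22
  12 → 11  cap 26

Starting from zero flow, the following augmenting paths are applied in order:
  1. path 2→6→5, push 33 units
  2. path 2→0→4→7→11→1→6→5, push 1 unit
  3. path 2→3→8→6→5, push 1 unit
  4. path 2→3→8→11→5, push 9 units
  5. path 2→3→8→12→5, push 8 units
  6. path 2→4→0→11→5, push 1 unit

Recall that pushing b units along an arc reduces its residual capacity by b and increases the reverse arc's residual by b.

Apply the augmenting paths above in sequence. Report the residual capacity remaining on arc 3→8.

after path 1 (2→6→5, push 33): res(3,8)=22
after path 2 (2→0→4→7→11→1→6→5, push 1): res(3,8)=22
after path 3 (2→3→8→6→5, push 1): res(3,8)=21
after path 4 (2→3→8→11→5, push 9): res(3,8)=12
after path 5 (2→3→8→12→5, push 8): res(3,8)=4
after path 6 (2→4→0→11→5, push 1): res(3,8)=4

Residual capacity of (3,8): 4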